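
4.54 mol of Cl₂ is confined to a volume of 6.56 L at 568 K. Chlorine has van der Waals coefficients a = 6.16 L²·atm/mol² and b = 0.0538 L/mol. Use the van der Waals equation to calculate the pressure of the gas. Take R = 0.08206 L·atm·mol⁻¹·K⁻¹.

P = nRT/(V − nb) − a n²/V²
nRT/(V − nb) = (4.54)(0.08206)(568)/(6.56 − 4.54×0.0538) = 211.61/6.3157 = 33.505 atm
a n²/V² = (6.16)(4.54)²/(6.56)² = 2.9504 atm
P = 33.505 − 2.9504 = 30.55 atm

P ≈ 30.55 atm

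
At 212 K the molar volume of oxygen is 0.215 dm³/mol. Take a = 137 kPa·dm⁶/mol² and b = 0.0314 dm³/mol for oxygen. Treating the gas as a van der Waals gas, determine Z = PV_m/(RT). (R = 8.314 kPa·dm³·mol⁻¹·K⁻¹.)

P = RT/(V_m − b) − a/V_m² = (8.314)(212)/(0.215 − 0.0314) − 137/(0.215)²
  = 1762.6/0.18360 − 2963.8 = 9600.2 − 2963.8 = 6636.4 kPa
Z = PV_m/(RT) = (6636.4)(0.215)/((8.314)(212)) = 1426.8/1762.6 = 0.8095

Z ≈ 0.8095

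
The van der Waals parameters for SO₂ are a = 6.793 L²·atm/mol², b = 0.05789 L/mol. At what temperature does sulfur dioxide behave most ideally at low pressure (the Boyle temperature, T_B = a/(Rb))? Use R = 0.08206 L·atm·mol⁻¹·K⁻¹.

For a van der Waals gas the second virial coefficient B₂ = b − a/(RT) vanishes at T_B = a/(Rb).
T_B = 6.793/(0.08206×0.05789) = 6.793/0.0047505 = 1430 K

T_B ≈ 1430 K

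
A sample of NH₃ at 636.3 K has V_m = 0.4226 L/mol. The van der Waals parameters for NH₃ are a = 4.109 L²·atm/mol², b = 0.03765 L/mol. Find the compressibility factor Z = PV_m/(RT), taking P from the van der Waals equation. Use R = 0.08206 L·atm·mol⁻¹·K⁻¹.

Z ≈ 0.9116

P = RT/(V_m − b) − a/V_m² = (0.08206)(636.3)/(0.4226 − 0.03765) − 4.109/(0.4226)²
  = 52.215/0.38495 − 23.008 = 135.64 − 23.008 = 112.63 atm
Z = PV_m/(RT) = (112.63)(0.4226)/((0.08206)(636.3)) = 47.597/52.215 = 0.9116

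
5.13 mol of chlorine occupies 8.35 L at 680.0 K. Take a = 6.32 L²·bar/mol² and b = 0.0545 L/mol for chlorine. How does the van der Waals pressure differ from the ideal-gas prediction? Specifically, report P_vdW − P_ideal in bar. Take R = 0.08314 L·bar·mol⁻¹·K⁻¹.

ΔP ≈ -1.182 bar

Ideal: P_ideal = nRT/V = (5.13)(0.08314)(680.0)/8.35 = 34.7336 bar
vdW: P = nRT/(V − nb) − a n²/V² = 290.026/8.07042 − 166.323/69.7225 = 35.9369 − 2.38550 = 33.5514 bar
ΔP = 33.5514 − 34.7336 = -1.182 bar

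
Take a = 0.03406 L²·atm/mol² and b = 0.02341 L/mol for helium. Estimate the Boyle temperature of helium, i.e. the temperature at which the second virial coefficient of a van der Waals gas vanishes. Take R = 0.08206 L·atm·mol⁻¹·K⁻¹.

For a van der Waals gas the second virial coefficient B₂ = b − a/(RT) vanishes at T_B = a/(Rb).
T_B = 0.03406/(0.08206×0.02341) = 0.03406/0.0019210 = 17.73 K

T_B ≈ 17.73 K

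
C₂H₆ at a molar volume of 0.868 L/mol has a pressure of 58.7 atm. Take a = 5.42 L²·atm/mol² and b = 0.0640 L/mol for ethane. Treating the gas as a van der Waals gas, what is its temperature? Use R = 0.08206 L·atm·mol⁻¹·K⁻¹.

T = (P + a/V_m²)(V_m − b)/R
P + a/V_m² = 58.7 + 5.42/(0.868)² = 65.894 atm
V_m − b = 0.868 − 0.0640 = 0.80400 L/mol
T = (65.894)(0.80400)/0.08206 = 645.6 K

T ≈ 645.6 K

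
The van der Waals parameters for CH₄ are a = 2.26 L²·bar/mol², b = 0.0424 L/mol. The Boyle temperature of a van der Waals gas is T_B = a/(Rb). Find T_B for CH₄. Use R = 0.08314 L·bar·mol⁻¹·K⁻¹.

For a van der Waals gas the second virial coefficient B₂ = b − a/(RT) vanishes at T_B = a/(Rb).
T_B = 2.26/(0.08314×0.0424) = 2.26/0.0035251 = 641.1 K

T_B ≈ 641.1 K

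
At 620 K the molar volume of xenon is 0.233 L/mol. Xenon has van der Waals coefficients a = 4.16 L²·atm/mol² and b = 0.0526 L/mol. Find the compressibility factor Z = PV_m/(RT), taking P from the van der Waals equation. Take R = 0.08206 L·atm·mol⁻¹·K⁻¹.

Z ≈ 0.9406

P = RT/(V_m − b) − a/V_m² = (0.08206)(620)/(0.233 − 0.0526) − 4.16/(0.233)²
  = 50.877/0.18040 − 76.627 = 282.02 − 76.627 = 205.39 atm
Z = PV_m/(RT) = (205.39)(0.233)/((0.08206)(620)) = 47.856/50.877 = 0.9406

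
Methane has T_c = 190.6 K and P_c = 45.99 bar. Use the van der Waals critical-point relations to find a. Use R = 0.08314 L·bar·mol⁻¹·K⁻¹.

From T_c = 8a/(27Rb) and P_c = a/(27b²): a = 27 R² T_c²/(64 P_c).
a = 27×(0.08314)²×(190.6)²/(64×45.99) = 6780.0/2943.4 = 2.303 L²·bar/mol²

a ≈ 2.303 L²·bar/mol²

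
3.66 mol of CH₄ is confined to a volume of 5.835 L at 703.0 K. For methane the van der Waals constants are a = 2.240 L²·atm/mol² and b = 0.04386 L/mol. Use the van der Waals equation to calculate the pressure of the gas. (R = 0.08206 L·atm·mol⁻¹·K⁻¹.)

P ≈ 36.33 atm

P = nRT/(V − nb) − a n²/V²
nRT/(V − nb) = (3.66)(0.08206)(703.0)/(5.835 − 3.66×0.04386) = 211.14/5.6745 = 37.209 atm
a n²/V² = (2.240)(3.66)²/(5.835)² = 0.88131 atm
P = 37.209 − 0.88131 = 36.33 atm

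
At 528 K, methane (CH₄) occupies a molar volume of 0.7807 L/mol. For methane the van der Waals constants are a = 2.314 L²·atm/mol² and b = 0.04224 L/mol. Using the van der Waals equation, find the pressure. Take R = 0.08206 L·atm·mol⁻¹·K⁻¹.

P ≈ 54.88 atm

P = RT/(V_m − b) − a/V_m²
RT/(V_m − b) = (0.08206)(528)/(0.7807 − 0.04224) = 43.328/0.73846 = 58.673 atm
a/V_m² = 2.314/(0.7807)² = 3.7966 atm
P = 58.673 − 3.7966 = 54.88 atm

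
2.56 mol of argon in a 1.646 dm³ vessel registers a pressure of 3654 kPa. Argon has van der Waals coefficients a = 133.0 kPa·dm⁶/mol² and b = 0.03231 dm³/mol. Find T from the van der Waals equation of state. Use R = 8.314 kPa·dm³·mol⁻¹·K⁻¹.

T = (P + a n²/V²)(V − nb)/(nR)
P + a n²/V² = 3654 + (133.0)(2.56)²/(1.646)² = 3975.7 kPa
V − nb = 1.646 − (2.56)(0.03231) = 1.5633 dm³
T = (3975.7)(1.5633)/((2.56)(8.314)) = 292.0 K

T ≈ 292.0 K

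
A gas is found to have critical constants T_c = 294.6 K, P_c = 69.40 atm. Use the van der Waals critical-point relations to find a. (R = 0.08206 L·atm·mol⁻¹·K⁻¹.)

a ≈ 3.553 L²·atm/mol²

From T_c = 8a/(27Rb) and P_c = a/(27b²): a = 27 R² T_c²/(64 P_c).
a = 27×(0.08206)²×(294.6)²/(64×69.40) = 15779/4441.6 = 3.553 L²·atm/mol²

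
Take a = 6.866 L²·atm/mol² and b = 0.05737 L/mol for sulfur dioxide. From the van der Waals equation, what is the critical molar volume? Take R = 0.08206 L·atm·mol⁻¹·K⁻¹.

For a van der Waals gas, V_m,c = 3b.
V_m,c = 3×0.05737 = 0.1721 L/mol

V_m,c ≈ 0.1721 L/mol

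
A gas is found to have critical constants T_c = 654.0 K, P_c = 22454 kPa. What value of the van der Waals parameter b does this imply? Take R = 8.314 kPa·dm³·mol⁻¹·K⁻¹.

b ≈ 0.03027 dm³/mol

From T_c = 8a/(27Rb) and P_c = a/(27b²): b = R T_c/(8 P_c).
b = (8.314)(654.0)/(8×22454) = 5437.4/179632 = 0.03027 dm³/mol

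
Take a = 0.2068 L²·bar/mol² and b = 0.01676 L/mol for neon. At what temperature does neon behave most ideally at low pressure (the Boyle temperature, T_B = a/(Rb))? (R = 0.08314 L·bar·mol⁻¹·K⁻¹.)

For a van der Waals gas the second virial coefficient B₂ = b − a/(RT) vanishes at T_B = a/(Rb).
T_B = 0.2068/(0.08314×0.01676) = 0.2068/0.0013934 = 148.4 K

T_B ≈ 148.4 K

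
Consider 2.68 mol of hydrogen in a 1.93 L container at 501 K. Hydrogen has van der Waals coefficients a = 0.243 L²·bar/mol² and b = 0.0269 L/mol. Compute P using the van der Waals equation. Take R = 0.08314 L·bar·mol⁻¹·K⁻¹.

P = nRT/(V − nb) − a n²/V²
nRT/(V − nb) = (2.68)(0.08314)(501)/(1.93 − 2.68×0.0269) = 111.63/1.8579 = 60.084 bar
a n²/V² = (0.243)(2.68)²/(1.93)² = 0.46856 bar
P = 60.084 − 0.46856 = 59.62 bar

P ≈ 59.62 bar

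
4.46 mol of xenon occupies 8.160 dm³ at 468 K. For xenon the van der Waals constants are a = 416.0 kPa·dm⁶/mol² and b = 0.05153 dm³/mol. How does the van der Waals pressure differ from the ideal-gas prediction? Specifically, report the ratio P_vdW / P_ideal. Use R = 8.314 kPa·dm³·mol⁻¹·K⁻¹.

Ideal: P_ideal = nRT/V = (4.46)(8.314)(468)/8.160 = 2126.67 kPa
vdW: P = nRT/(V − nb) − a n²/V² = 17353.6/7.93018 − 8274.91/66.5856 = 2188.30 − 124.275 = 2064.03 kPa
Ratio = 2064.03/2126.67 = 0.9705

P_vdW / P_ideal ≈ 0.9705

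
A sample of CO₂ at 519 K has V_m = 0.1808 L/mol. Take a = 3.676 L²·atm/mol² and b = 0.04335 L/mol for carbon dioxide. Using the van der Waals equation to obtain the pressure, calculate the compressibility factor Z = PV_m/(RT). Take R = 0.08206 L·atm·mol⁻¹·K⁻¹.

P = RT/(V_m − b) − a/V_m² = (0.08206)(519)/(0.1808 − 0.04335) − 3.676/(0.1808)²
  = 42.589/0.13745 − 112.45 = 309.85 − 112.45 = 197.40 atm
Z = PV_m/(RT) = (197.40)(0.1808)/((0.08206)(519)) = 35.690/42.589 = 0.8380

Z ≈ 0.8380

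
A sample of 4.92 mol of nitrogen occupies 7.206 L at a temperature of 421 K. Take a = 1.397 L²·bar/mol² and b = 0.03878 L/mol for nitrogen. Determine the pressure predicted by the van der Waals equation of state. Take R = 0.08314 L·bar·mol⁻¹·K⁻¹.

P = nRT/(V − nb) − a n²/V²
nRT/(V − nb) = (4.92)(0.08314)(421)/(7.206 − 4.92×0.03878) = 172.21/7.0152 = 24.548 bar
a n²/V² = (1.397)(4.92)²/(7.206)² = 0.65124 bar
P = 24.548 − 0.65124 = 23.90 bar

P ≈ 23.90 bar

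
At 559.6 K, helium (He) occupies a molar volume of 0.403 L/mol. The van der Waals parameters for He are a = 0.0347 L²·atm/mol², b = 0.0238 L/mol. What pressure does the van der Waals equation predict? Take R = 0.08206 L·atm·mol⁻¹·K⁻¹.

P ≈ 120.9 atm

P = RT/(V_m − b) − a/V_m²
RT/(V_m − b) = (0.08206)(559.6)/(0.403 − 0.0238) = 45.921/0.37920 = 121.10 atm
a/V_m² = 0.0347/(0.403)² = 0.21366 atm
P = 121.10 − 0.21366 = 120.9 atm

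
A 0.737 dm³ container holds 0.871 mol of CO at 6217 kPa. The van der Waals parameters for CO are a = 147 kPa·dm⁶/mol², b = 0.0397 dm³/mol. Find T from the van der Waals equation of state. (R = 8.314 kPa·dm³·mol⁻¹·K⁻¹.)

T ≈ 623.0 K

T = (P + a n²/V²)(V − nb)/(nR)
P + a n²/V² = 6217 + (147)(0.871)²/(0.737)² = 6422.3 kPa
V − nb = 0.737 − (0.871)(0.0397) = 0.70242 dm³
T = (6422.3)(0.70242)/((0.871)(8.314)) = 623.0 K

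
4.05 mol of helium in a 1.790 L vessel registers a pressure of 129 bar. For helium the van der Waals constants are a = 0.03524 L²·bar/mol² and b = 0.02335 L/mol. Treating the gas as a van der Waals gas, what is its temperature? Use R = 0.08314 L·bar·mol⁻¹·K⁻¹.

T ≈ 650.4 K

T = (P + a n²/V²)(V − nb)/(nR)
P + a n²/V² = 129 + (0.03524)(4.05)²/(1.790)² = 129.18 bar
V − nb = 1.790 − (4.05)(0.02335) = 1.6954 L
T = (129.18)(1.6954)/((4.05)(0.08314)) = 650.4 K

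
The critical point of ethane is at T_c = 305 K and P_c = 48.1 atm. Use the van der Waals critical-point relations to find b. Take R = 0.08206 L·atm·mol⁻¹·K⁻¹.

From T_c = 8a/(27Rb) and P_c = a/(27b²): b = R T_c/(8 P_c).
b = (0.08206)(305)/(8×48.1) = 25.028/384.80 = 0.06504 L/mol

b ≈ 0.06504 L/mol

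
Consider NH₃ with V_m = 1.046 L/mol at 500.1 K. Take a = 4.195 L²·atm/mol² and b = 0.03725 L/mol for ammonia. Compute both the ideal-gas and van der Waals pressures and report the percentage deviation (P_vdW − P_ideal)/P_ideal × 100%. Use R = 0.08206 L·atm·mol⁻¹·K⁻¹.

Ideal: P_ideal = RT/V_m = (0.08206)(500.1)/1.046 = 39.2335 atm
vdW: P = RT/(V_m − b) − a/V_m² = 41.0382/1.00875 − 4.195/1.09412 = 40.6822 − 3.83413 = 36.8481 atm
% deviation = (36.8481 − 39.2335)/39.2335 × 100% = -6.08%

-6.08 %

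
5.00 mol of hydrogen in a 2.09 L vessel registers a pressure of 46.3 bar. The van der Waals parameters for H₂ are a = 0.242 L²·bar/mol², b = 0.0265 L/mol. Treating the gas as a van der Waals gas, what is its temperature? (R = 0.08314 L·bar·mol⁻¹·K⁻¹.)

T = (P + a n²/V²)(V − nb)/(nR)
P + a n²/V² = 46.3 + (0.242)(5.00)²/(2.09)² = 47.685 bar
V − nb = 2.09 − (5.00)(0.0265) = 1.9575 L
T = (47.685)(1.9575)/((5.00)(0.08314)) = 224.5 K

T ≈ 224.5 K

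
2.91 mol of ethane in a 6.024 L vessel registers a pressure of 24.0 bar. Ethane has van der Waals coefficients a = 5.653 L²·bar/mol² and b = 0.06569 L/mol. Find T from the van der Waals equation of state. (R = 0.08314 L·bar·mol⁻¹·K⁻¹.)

T ≈ 610.4 K

T = (P + a n²/V²)(V − nb)/(nR)
P + a n²/V² = 24.0 + (5.653)(2.91)²/(6.024)² = 25.319 bar
V − nb = 6.024 − (2.91)(0.06569) = 5.8328 L
T = (25.319)(5.8328)/((2.91)(0.08314)) = 610.4 K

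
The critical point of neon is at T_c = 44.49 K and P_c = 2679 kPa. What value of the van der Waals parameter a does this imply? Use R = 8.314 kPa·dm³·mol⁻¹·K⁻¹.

From T_c = 8a/(27Rb) and P_c = a/(27b²): a = 27 R² T_c²/(64 P_c).
a = 27×(8.314)²×(44.49)²/(64×2679) = 3694100/171456 = 21.55 kPa·dm⁶/mol²

a ≈ 21.55 kPa·dm⁶/mol²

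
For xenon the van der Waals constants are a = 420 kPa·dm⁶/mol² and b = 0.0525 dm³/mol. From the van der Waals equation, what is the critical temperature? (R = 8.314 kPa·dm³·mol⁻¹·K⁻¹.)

T_c ≈ 285.1 K

For a van der Waals gas, T_c = 8a/(27Rb).
T_c = 8×420/(27×8.314×0.0525) = 3360.0/11.785 = 285.1 K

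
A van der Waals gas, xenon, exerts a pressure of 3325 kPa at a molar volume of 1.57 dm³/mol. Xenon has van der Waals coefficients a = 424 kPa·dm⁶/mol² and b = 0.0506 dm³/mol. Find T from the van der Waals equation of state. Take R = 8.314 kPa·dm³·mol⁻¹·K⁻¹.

T = (P + a/V_m²)(V_m − b)/R
P + a/V_m² = 3325 + 424/(1.57)² = 3497.0 kPa
V_m − b = 1.57 − 0.0506 = 1.5194 dm³/mol
T = (3497.0)(1.5194)/8.314 = 639.1 K

T ≈ 639.1 K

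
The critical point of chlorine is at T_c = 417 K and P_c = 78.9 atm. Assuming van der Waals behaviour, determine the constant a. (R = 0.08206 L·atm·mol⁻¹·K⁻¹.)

a ≈ 6.261 L²·atm/mol²

From T_c = 8a/(27Rb) and P_c = a/(27b²): a = 27 R² T_c²/(64 P_c).
a = 27×(0.08206)²×(417)²/(64×78.9) = 31615/5049.6 = 6.261 L²·atm/mol²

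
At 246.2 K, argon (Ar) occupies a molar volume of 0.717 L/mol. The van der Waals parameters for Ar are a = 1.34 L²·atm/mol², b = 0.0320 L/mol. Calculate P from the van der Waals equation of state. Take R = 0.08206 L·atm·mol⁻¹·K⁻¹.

P ≈ 26.89 atm

P = RT/(V_m − b) − a/V_m²
RT/(V_m − b) = (0.08206)(246.2)/(0.717 − 0.0320) = 20.203/0.68500 = 29.493 atm
a/V_m² = 1.34/(0.717)² = 2.6066 atm
P = 29.493 − 2.6066 = 26.89 atm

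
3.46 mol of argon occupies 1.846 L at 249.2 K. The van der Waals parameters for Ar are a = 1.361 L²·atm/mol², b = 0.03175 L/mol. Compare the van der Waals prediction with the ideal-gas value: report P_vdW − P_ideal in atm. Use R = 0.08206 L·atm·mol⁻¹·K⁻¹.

ΔP ≈ -2.356 atm

Ideal: P_ideal = nRT/V = (3.46)(0.08206)(249.2)/1.846 = 38.3287 atm
vdW: P = nRT/(V − nb) − a n²/V² = 70.7548/1.73615 − 16.2933/3.40772 = 40.7539 − 4.78129 = 35.9726 atm
ΔP = 35.9726 − 38.3287 = -2.356 atm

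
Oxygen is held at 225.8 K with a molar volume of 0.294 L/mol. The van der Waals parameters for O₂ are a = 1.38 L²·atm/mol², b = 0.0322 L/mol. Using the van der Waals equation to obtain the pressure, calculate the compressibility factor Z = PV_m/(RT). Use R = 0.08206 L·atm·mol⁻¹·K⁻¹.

P = RT/(V_m − b) − a/V_m² = (0.08206)(225.8)/(0.294 − 0.0322) − 1.38/(0.294)²
  = 18.529/0.26180 − 15.966 = 70.775 − 15.966 = 54.809 atm
Z = PV_m/(RT) = (54.809)(0.294)/((0.08206)(225.8)) = 16.114/18.529 = 0.8697

Z ≈ 0.8697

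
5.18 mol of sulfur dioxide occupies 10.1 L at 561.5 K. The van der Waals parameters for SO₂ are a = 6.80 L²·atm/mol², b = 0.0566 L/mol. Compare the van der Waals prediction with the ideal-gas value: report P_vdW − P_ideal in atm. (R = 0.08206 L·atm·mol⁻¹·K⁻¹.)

ΔP ≈ -1.082 atm

Ideal: P_ideal = nRT/V = (5.18)(0.08206)(561.5)/10.1 = 23.6314 atm
vdW: P = nRT/(V − nb) − a n²/V² = 238.677/9.80681 − 182.460/102.010 = 24.3379 − 1.78865 = 22.5493 atm
ΔP = 22.5493 − 23.6314 = -1.082 atm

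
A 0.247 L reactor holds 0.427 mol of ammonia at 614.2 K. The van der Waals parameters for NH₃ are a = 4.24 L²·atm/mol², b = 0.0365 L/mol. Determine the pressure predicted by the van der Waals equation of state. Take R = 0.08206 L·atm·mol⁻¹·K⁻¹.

P = nRT/(V − nb) − a n²/V²
nRT/(V − nb) = (0.427)(0.08206)(614.2)/(0.247 − 0.427×0.0365) = 21.521/0.23141 = 92.999 atm
a n²/V² = (4.24)(0.427)²/(0.247)² = 12.671 atm
P = 92.999 − 12.671 = 80.33 atm

P ≈ 80.33 atm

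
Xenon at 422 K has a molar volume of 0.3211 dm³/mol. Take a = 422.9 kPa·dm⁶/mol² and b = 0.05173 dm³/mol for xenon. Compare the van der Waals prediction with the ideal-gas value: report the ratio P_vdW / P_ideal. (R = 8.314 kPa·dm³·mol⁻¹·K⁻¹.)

Ideal: P_ideal = RT/V_m = (8.314)(422)/0.3211 = 10926.5 kPa
vdW: P = RT/(V_m − b) − a/V_m² = 3508.51/0.269370 − 422.9/0.103105 = 13024.9 − 4101.64 = 8923.3 kPa
Ratio = 8923.3/10926.5 = 0.8167

P_vdW / P_ideal ≈ 0.8167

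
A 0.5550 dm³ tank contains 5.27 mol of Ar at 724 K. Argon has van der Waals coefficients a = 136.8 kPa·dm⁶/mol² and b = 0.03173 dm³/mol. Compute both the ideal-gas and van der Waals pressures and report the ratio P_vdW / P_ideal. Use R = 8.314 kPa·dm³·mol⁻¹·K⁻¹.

Ideal: P_ideal = nRT/V = (5.27)(8.314)(724)/0.5550 = 57156.6 kPa
vdW: P = nRT/(V − nb) − a n²/V² = 31721.9/0.387783 − 3799.33/0.308025 = 81803.2 − 12334.5 = 69468.7 kPa
Ratio = 69468.7/57156.6 = 1.215

P_vdW / P_ideal ≈ 1.215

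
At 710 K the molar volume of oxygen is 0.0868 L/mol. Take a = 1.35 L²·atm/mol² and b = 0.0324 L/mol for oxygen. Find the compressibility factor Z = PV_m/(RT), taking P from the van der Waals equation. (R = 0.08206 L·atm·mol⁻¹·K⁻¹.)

Z ≈ 1.329

P = RT/(V_m − b) − a/V_m² = (0.08206)(710)/(0.0868 − 0.0324) − 1.35/(0.0868)²
  = 58.263/0.054400 − 179.18 = 1071.0 − 179.18 = 891.8 atm
Z = PV_m/(RT) = (891.8)(0.0868)/((0.08206)(710)) = 77.408/58.263 = 1.329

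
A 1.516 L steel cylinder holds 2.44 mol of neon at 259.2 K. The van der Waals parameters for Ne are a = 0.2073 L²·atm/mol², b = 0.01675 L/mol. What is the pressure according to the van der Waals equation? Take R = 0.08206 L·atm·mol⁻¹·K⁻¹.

P = nRT/(V − nb) − a n²/V²
nRT/(V − nb) = (2.44)(0.08206)(259.2)/(1.516 − 2.44×0.01675) = 51.899/1.4751 = 35.183 atm
a n²/V² = (0.2073)(2.44)²/(1.516)² = 0.53701 atm
P = 35.183 − 0.53701 = 34.65 atm

P ≈ 34.65 atm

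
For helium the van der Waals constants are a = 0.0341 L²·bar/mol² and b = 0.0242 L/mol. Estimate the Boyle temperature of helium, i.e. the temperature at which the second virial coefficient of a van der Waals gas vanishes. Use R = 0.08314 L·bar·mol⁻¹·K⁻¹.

T_B ≈ 16.95 K

For a van der Waals gas the second virial coefficient B₂ = b − a/(RT) vanishes at T_B = a/(Rb).
T_B = 0.0341/(0.08314×0.0242) = 0.0341/0.0020120 = 16.95 K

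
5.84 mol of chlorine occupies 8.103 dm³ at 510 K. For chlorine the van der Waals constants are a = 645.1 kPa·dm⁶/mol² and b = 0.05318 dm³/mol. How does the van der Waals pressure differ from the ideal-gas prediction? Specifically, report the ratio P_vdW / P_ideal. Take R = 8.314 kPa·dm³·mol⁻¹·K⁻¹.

P_vdW / P_ideal ≈ 0.9302

Ideal: P_ideal = nRT/V = (5.84)(8.314)(510)/8.103 = 3055.96 kPa
vdW: P = nRT/(V − nb) − a n²/V² = 24762.4/7.79243 − 22001.5/65.6586 = 3177.75 − 335.089 = 2842.66 kPa
Ratio = 2842.66/3055.96 = 0.9302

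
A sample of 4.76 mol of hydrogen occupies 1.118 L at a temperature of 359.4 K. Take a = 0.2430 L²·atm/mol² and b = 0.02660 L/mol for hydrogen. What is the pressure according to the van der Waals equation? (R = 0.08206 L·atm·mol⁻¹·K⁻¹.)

P = nRT/(V − nb) − a n²/V²
nRT/(V − nb) = (4.76)(0.08206)(359.4)/(1.118 − 4.76×0.02660) = 140.38/0.99138 = 141.60 atm
a n²/V² = (0.2430)(4.76)²/(1.118)² = 4.4049 atm
P = 141.60 − 4.4049 = 137.2 atm

P ≈ 137.2 atm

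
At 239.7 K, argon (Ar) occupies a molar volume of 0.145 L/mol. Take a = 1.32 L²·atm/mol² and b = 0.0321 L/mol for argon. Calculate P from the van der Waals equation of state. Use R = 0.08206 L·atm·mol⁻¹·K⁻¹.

P ≈ 111.4 atm

P = RT/(V_m − b) − a/V_m²
RT/(V_m − b) = (0.08206)(239.7)/(0.145 − 0.0321) = 19.670/0.11290 = 174.22 atm
a/V_m² = 1.32/(0.145)² = 62.782 atm
P = 174.22 − 62.782 = 111.4 atm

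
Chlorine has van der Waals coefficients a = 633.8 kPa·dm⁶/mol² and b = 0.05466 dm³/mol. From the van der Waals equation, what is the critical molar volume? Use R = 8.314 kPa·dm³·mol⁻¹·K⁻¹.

For a van der Waals gas, V_m,c = 3b.
V_m,c = 3×0.05466 = 0.1640 dm³/mol

V_m,c ≈ 0.1640 dm³/mol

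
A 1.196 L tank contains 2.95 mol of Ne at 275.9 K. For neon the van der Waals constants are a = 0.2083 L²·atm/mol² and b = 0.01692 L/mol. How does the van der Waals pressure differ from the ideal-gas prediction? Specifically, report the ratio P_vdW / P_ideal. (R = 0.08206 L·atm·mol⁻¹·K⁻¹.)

P_vdW / P_ideal ≈ 1.021

Ideal: P_ideal = nRT/V = (2.95)(0.08206)(275.9)/1.196 = 55.8437 atm
vdW: P = nRT/(V − nb) − a n²/V² = 66.7890/1.14609 − 1.81273/1.43042 = 58.2755 − 1.26727 = 57.0082 atm
Ratio = 57.0082/55.8437 = 1.021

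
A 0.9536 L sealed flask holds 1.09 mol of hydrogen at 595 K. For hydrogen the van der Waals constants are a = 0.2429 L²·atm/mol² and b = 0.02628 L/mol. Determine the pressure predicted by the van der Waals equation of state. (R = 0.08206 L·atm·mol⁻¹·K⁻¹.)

P = nRT/(V − nb) − a n²/V²
nRT/(V − nb) = (1.09)(0.08206)(595)/(0.9536 − 1.09×0.02628) = 53.220/0.92495 = 57.538 atm
a n²/V² = (0.2429)(1.09)²/(0.9536)² = 0.31736 atm
P = 57.538 − 0.31736 = 57.22 atm

P ≈ 57.22 atm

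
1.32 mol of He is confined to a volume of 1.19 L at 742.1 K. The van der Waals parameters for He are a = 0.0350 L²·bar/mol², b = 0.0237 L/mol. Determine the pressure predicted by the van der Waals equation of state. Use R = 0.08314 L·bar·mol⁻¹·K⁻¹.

P = nRT/(V − nb) − a n²/V²
nRT/(V − nb) = (1.32)(0.08314)(742.1)/(1.19 − 1.32×0.0237) = 81.442/1.1587 = 70.287 bar
a n²/V² = (0.0350)(1.32)²/(1.19)² = 0.043065 bar
P = 70.287 − 0.043065 = 70.24 bar

P ≈ 70.24 bar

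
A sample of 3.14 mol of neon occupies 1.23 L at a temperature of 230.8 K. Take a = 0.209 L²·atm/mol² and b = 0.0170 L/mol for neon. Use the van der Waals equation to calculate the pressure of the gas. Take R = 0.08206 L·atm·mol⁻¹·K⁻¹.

P ≈ 49.18 atm

P = nRT/(V − nb) − a n²/V²
nRT/(V − nb) = (3.14)(0.08206)(230.8)/(1.23 − 3.14×0.0170) = 59.470/1.1766 = 50.544 atm
a n²/V² = (0.209)(3.14)²/(1.23)² = 1.3621 atm
P = 50.544 − 1.3621 = 49.18 atm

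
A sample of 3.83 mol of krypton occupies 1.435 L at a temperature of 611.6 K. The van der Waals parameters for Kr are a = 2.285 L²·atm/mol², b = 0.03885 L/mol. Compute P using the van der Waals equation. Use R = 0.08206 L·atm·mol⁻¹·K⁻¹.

P ≈ 133.2 atm

P = nRT/(V − nb) − a n²/V²
nRT/(V − nb) = (3.83)(0.08206)(611.6)/(1.435 − 3.83×0.03885) = 192.22/1.2862 = 149.45 atm
a n²/V² = (2.285)(3.83)²/(1.435)² = 16.277 atm
P = 149.45 − 16.277 = 133.2 atm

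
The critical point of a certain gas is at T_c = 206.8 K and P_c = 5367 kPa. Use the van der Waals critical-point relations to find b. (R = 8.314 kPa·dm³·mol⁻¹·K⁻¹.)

From T_c = 8a/(27Rb) and P_c = a/(27b²): b = R T_c/(8 P_c).
b = (8.314)(206.8)/(8×5367) = 1719.3/42936 = 0.04004 dm³/mol

b ≈ 0.04004 dm³/mol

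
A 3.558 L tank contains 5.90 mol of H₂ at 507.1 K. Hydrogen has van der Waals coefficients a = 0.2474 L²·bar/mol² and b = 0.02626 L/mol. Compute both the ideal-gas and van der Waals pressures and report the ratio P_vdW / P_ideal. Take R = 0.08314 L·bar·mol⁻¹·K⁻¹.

Ideal: P_ideal = nRT/V = (5.90)(0.08314)(507.1)/3.558 = 69.9117 bar
vdW: P = nRT/(V − nb) − a n²/V² = 248.746/3.40307 − 8.61199/12.6594 = 73.0946 − 0.680284 = 72.4143 bar
Ratio = 72.4143/69.9117 = 1.036

P_vdW / P_ideal ≈ 1.036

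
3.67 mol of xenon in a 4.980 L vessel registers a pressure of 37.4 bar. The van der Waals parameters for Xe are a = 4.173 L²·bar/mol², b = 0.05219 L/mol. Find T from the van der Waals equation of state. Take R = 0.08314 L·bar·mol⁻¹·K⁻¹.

T = (P + a n²/V²)(V − nb)/(nR)
P + a n²/V² = 37.4 + (4.173)(3.67)²/(4.980)² = 39.666 bar
V − nb = 4.980 − (3.67)(0.05219) = 4.7885 L
T = (39.666)(4.7885)/((3.67)(0.08314)) = 622.5 K

T ≈ 622.5 K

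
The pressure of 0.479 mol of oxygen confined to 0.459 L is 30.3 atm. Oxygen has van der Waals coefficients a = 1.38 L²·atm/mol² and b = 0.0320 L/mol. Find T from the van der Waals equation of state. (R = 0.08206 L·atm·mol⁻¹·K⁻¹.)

T ≈ 359.0 K

T = (P + a n²/V²)(V − nb)/(nR)
P + a n²/V² = 30.3 + (1.38)(0.479)²/(0.459)² = 31.803 atm
V − nb = 0.459 − (0.479)(0.0320) = 0.44367 L
T = (31.803)(0.44367)/((0.479)(0.08206)) = 359.0 K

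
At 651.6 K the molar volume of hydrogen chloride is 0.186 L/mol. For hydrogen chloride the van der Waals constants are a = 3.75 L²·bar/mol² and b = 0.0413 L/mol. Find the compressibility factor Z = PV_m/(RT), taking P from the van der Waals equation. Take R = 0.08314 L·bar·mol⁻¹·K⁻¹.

Z ≈ 0.9133

P = RT/(V_m − b) − a/V_m² = (0.08314)(651.6)/(0.186 − 0.0413) − 3.75/(0.186)²
  = 54.174/0.14470 − 108.39 = 374.39 − 108.39 = 266.00 bar
Z = PV_m/(RT) = (266.00)(0.186)/((0.08314)(651.6)) = 49.476/54.174 = 0.9133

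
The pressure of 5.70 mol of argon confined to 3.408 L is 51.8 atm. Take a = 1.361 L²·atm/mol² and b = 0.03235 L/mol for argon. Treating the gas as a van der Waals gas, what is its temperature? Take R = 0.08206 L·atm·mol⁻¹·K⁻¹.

T ≈ 383.2 K

T = (P + a n²/V²)(V − nb)/(nR)
P + a n²/V² = 51.8 + (1.361)(5.70)²/(3.408)² = 55.607 atm
V − nb = 3.408 − (5.70)(0.03235) = 3.2236 L
T = (55.607)(3.2236)/((5.70)(0.08206)) = 383.2 K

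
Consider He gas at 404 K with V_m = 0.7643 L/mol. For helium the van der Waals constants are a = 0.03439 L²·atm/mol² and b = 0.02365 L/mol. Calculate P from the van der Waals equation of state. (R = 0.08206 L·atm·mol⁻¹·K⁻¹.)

P ≈ 44.70 atm

P = RT/(V_m − b) − a/V_m²
RT/(V_m − b) = (0.08206)(404)/(0.7643 − 0.02365) = 33.152/0.74065 = 44.761 atm
a/V_m² = 0.03439/(0.7643)² = 0.058871 atm
P = 44.761 − 0.058871 = 44.70 atm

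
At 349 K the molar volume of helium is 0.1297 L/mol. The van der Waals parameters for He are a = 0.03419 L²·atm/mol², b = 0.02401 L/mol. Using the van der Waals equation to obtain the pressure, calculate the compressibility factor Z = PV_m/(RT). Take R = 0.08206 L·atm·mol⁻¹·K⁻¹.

Z ≈ 1.218

P = RT/(V_m − b) − a/V_m² = (0.08206)(349)/(0.1297 − 0.02401) − 0.03419/(0.1297)²
  = 28.639/0.10569 − 2.0324 = 270.97 − 2.0324 = 268.94 atm
Z = PV_m/(RT) = (268.94)(0.1297)/((0.08206)(349)) = 34.882/28.639 = 1.218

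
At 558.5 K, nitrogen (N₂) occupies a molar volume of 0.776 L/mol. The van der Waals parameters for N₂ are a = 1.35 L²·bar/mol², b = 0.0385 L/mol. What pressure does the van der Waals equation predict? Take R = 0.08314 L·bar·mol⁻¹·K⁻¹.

P ≈ 60.72 bar

P = RT/(V_m − b) − a/V_m²
RT/(V_m − b) = (0.08314)(558.5)/(0.776 − 0.0385) = 46.434/0.73750 = 62.961 bar
a/V_m² = 1.35/(0.776)² = 2.2419 bar
P = 62.961 − 2.2419 = 60.72 bar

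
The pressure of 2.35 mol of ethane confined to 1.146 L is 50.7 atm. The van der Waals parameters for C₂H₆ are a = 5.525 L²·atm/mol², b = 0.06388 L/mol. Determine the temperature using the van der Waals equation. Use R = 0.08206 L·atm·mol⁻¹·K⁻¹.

T ≈ 381.8 K

T = (P + a n²/V²)(V − nb)/(nR)
P + a n²/V² = 50.7 + (5.525)(2.35)²/(1.146)² = 73.933 atm
V − nb = 1.146 − (2.35)(0.06388) = 0.99588 L
T = (73.933)(0.99588)/((2.35)(0.08206)) = 381.8 K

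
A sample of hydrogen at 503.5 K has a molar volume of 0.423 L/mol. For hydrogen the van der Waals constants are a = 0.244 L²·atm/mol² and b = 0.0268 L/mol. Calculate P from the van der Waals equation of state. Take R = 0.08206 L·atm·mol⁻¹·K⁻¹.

P = RT/(V_m − b) − a/V_m²
RT/(V_m − b) = (0.08206)(503.5)/(0.423 − 0.0268) = 41.317/0.39620 = 104.28 atm
a/V_m² = 0.244/(0.423)² = 1.3637 atm
P = 104.28 − 1.3637 = 102.9 atm

P ≈ 102.9 atm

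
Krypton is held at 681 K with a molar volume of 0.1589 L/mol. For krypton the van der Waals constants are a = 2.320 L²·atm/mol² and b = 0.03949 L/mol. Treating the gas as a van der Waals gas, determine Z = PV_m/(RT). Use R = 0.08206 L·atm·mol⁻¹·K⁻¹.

Z ≈ 1.069

P = RT/(V_m − b) − a/V_m² = (0.08206)(681)/(0.1589 − 0.03949) − 2.320/(0.1589)²
  = 55.883/0.11941 − 91.884 = 467.99 − 91.884 = 376.11 atm
Z = PV_m/(RT) = (376.11)(0.1589)/((0.08206)(681)) = 59.764/55.883 = 1.069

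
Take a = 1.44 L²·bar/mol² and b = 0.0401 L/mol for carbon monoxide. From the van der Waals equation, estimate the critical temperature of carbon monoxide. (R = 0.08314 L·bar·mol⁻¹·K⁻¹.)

For a van der Waals gas, T_c = 8a/(27Rb).
T_c = 8×1.44/(27×0.08314×0.0401) = 11.520/0.090016 = 128.0 K

T_c ≈ 128.0 K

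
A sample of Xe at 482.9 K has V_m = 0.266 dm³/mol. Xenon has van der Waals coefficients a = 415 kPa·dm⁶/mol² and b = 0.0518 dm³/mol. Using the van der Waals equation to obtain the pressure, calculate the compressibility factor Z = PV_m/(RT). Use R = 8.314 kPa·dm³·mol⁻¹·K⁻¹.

Z ≈ 0.8532

P = RT/(V_m − b) − a/V_m² = (8.314)(482.9)/(0.266 − 0.0518) − 415/(0.266)²
  = 4014.8/0.21420 − 5865.2 = 18743 − 5865.2 = 12878 kPa
Z = PV_m/(RT) = (12878)(0.266)/((8.314)(482.9)) = 3425.5/4014.8 = 0.8532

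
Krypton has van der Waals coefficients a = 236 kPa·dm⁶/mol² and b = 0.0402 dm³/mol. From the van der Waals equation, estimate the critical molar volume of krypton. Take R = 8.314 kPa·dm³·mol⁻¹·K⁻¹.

V_m,c ≈ 0.1206 dm³/mol

For a van der Waals gas, V_m,c = 3b.
V_m,c = 3×0.0402 = 0.1206 dm³/mol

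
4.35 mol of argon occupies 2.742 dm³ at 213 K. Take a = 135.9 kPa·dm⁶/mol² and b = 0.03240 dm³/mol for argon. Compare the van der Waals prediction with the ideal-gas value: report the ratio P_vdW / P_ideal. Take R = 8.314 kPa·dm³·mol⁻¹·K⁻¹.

P_vdW / P_ideal ≈ 0.9324

Ideal: P_ideal = nRT/V = (4.35)(8.314)(213)/2.742 = 2809.39 kPa
vdW: P = nRT/(V − nb) − a n²/V² = 7703.34/2.60106 − 2571.57/7.51856 = 2961.62 − 342.030 = 2619.59 kPa
Ratio = 2619.59/2809.39 = 0.9324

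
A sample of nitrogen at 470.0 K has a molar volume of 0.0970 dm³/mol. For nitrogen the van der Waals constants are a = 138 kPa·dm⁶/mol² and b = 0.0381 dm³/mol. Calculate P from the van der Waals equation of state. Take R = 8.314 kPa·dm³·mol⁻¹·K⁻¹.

P = RT/(V_m − b) − a/V_m²
RT/(V_m − b) = (8.314)(470.0)/(0.0970 − 0.0381) = 3907.6/0.058900 = 66343 kPa
a/V_m² = 138/(0.0970)² = 14667 kPa
P = 66343 − 14667 = 51676 kPa

P ≈ 51676 kPa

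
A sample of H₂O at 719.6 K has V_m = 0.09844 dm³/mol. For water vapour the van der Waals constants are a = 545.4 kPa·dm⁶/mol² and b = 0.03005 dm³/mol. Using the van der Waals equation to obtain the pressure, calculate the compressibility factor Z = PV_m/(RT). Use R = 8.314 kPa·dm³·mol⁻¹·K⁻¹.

Z ≈ 0.5133

P = RT/(V_m − b) − a/V_m² = (8.314)(719.6)/(0.09844 − 0.03005) − 545.4/(0.09844)²
  = 5982.8/0.068390 − 56282 = 87481 − 56282 = 31199 kPa
Z = PV_m/(RT) = (31199)(0.09844)/((8.314)(719.6)) = 3071.2/5982.8 = 0.5133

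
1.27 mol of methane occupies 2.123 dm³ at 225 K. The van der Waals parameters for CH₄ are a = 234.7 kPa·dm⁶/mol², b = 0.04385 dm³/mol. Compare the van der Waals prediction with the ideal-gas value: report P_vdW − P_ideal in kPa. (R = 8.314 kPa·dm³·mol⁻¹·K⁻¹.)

ΔP ≈ -53.8 kPa

Ideal: P_ideal = nRT/V = (1.27)(8.314)(225)/2.123 = 1119.04 kPa
vdW: P = nRT/(V − nb) − a n²/V² = 2375.73/2.06731 − 378.548/4.50713 = 1149.19 − 83.9887 = 1065.20 kPa
ΔP = 1065.20 − 1119.04 = -53.8 kPa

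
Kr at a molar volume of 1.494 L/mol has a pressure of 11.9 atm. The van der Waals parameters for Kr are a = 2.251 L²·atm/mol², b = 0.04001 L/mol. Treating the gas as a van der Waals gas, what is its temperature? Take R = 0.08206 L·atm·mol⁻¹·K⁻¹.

T ≈ 228.7 K

T = (P + a/V_m²)(V_m − b)/R
P + a/V_m² = 11.9 + 2.251/(1.494)² = 12.908 atm
V_m − b = 1.494 − 0.04001 = 1.4540 L/mol
T = (12.908)(1.4540)/0.08206 = 228.7 K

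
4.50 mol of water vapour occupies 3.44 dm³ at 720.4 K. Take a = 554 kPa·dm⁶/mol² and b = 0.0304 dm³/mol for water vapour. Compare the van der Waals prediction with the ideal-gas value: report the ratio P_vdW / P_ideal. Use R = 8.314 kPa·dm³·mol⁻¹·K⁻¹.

P_vdW / P_ideal ≈ 0.9204

Ideal: P_ideal = nRT/V = (4.50)(8.314)(720.4)/3.44 = 7834.98 kPa
vdW: P = nRT/(V − nb) − a n²/V² = 26952.3/3.30320 − 11218.5/11.8336 = 8159.45 − 948.021 = 7211.43 kPa
Ratio = 7211.43/7834.98 = 0.9204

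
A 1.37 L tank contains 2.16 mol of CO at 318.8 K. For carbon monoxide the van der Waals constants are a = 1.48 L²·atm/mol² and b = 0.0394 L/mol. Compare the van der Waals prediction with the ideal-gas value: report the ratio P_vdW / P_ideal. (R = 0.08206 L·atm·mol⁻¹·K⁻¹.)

Ideal: P_ideal = nRT/V = (2.16)(0.08206)(318.8)/1.37 = 41.2461 atm
vdW: P = nRT/(V − nb) − a n²/V² = 56.5072/1.28490 − 6.90509/1.87690 = 43.9779 − 3.67899 = 40.2989 atm
Ratio = 40.2989/41.2461 = 0.9770

P_vdW / P_ideal ≈ 0.9770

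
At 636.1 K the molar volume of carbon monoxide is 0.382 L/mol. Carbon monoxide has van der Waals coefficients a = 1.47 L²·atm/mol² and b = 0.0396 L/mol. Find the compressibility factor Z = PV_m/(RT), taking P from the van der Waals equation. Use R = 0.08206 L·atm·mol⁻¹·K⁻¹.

Z ≈ 1.042

P = RT/(V_m − b) − a/V_m² = (0.08206)(636.1)/(0.382 − 0.0396) − 1.47/(0.382)²
  = 52.198/0.34240 − 10.074 = 152.45 − 10.074 = 142.38 atm
Z = PV_m/(RT) = (142.38)(0.382)/((0.08206)(636.1)) = 54.389/52.198 = 1.042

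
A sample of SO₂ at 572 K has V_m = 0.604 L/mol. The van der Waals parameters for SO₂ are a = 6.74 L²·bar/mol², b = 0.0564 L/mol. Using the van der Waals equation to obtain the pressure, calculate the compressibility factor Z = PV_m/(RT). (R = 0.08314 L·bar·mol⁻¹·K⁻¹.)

P = RT/(V_m − b) − a/V_m² = (0.08314)(572)/(0.604 − 0.0564) − 6.74/(0.604)²
  = 47.556/0.54760 − 18.475 = 86.844 − 18.475 = 68.369 bar
Z = PV_m/(RT) = (68.369)(0.604)/((0.08314)(572)) = 41.295/47.556 = 0.8683

Z ≈ 0.8683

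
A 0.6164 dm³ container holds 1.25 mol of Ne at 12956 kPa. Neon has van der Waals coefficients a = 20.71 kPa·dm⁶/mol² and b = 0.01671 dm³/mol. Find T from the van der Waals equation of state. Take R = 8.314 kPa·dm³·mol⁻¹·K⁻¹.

T = (P + a n²/V²)(V − nb)/(nR)
P + a n²/V² = 12956 + (20.71)(1.25)²/(0.6164)² = 13041 kPa
V − nb = 0.6164 − (1.25)(0.01671) = 0.59551 dm³
T = (13041)(0.59551)/((1.25)(8.314)) = 747.3 K

T ≈ 747.3 K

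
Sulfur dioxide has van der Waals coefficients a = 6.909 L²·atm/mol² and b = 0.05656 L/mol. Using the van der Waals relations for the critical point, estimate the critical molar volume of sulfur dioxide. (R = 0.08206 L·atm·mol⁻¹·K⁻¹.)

For a van der Waals gas, V_m,c = 3b.
V_m,c = 3×0.05656 = 0.1697 L/mol

V_m,c ≈ 0.1697 L/mol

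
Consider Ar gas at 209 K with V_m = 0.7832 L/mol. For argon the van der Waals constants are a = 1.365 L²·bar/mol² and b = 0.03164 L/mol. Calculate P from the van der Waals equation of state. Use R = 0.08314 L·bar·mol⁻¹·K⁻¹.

P ≈ 20.89 bar

P = RT/(V_m − b) − a/V_m²
RT/(V_m − b) = (0.08314)(209)/(0.7832 − 0.03164) = 17.376/0.75156 = 23.120 bar
a/V_m² = 1.365/(0.7832)² = 2.2253 bar
P = 23.120 − 2.2253 = 20.89 bar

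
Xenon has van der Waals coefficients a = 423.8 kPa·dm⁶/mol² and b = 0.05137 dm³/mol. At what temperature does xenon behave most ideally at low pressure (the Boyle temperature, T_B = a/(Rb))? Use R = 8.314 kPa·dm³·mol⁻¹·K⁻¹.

T_B ≈ 992.3 K

For a van der Waals gas the second virial coefficient B₂ = b − a/(RT) vanishes at T_B = a/(Rb).
T_B = 423.8/(8.314×0.05137) = 423.8/0.42709 = 992.3 K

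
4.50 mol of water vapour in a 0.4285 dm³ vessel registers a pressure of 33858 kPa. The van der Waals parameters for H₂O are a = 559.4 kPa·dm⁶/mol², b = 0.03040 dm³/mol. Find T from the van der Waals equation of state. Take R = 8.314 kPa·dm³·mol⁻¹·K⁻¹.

T = (P + a n²/V²)(V − nb)/(nR)
P + a n²/V² = 33858 + (559.4)(4.50)²/(0.4285)² = 95552 kPa
V − nb = 0.4285 − (4.50)(0.03040) = 0.29170 dm³
T = (95552)(0.29170)/((4.50)(8.314)) = 745.0 K

T ≈ 745.0 K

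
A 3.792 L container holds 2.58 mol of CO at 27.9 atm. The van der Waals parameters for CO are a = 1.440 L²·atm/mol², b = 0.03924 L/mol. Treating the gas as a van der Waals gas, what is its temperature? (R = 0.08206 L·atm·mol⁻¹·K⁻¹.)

T ≈ 498.0 K

T = (P + a n²/V²)(V − nb)/(nR)
P + a n²/V² = 27.9 + (1.440)(2.58)²/(3.792)² = 28.567 atm
V − nb = 3.792 − (2.58)(0.03924) = 3.6908 L
T = (28.567)(3.6908)/((2.58)(0.08206)) = 498.0 K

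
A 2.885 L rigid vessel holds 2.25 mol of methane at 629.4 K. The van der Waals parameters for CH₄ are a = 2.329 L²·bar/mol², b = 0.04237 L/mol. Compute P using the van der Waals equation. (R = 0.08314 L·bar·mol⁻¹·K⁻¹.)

P = nRT/(V − nb) − a n²/V²
nRT/(V − nb) = (2.25)(0.08314)(629.4)/(2.885 − 2.25×0.04237) = 117.74/2.7897 = 42.205 bar
a n²/V² = (2.329)(2.25)²/(2.885)² = 1.4166 bar
P = 42.205 − 1.4166 = 40.79 bar

P ≈ 40.79 bar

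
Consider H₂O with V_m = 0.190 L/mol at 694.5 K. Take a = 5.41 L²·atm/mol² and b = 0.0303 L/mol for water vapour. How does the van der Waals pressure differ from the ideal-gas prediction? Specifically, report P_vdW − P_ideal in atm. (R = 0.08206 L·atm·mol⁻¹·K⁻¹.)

Ideal: P_ideal = RT/V_m = (0.08206)(694.5)/0.190 = 299.951 atm
vdW: P = RT/(V_m − b) − a/V_m² = 56.9907/0.159700 − 5.41/0.0361000 = 356.861 − 149.861 = 207.000 atm
ΔP = 207.000 − 299.951 = -92.95 atm

ΔP ≈ -92.95 atm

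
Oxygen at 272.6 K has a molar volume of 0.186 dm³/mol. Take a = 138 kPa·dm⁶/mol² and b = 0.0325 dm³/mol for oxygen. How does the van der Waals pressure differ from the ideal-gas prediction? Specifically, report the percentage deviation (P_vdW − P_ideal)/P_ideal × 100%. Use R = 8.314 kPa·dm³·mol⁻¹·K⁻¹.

-11.56 %

Ideal: P_ideal = RT/V_m = (8.314)(272.6)/0.186 = 12184.9 kPa
vdW: P = RT/(V_m − b) − a/V_m² = 2266.40/0.153500 − 138/0.0345960 = 14764.8 − 3988.90 = 10775.9 kPa
% deviation = (10775.9 − 12184.9)/12184.9 × 100% = -11.56%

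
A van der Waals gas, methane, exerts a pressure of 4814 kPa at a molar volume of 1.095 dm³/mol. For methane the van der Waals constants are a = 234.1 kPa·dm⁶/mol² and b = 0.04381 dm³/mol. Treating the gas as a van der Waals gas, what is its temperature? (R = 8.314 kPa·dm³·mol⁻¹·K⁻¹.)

T = (P + a/V_m²)(V_m − b)/R
P + a/V_m² = 4814 + 234.1/(1.095)² = 5009.2 kPa
V_m − b = 1.095 − 0.04381 = 1.0512 dm³/mol
T = (5009.2)(1.0512)/8.314 = 633.3 K

T ≈ 633.3 K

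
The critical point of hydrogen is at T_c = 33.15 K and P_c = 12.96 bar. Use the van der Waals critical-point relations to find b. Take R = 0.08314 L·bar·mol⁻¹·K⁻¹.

From T_c = 8a/(27Rb) and P_c = a/(27b²): b = R T_c/(8 P_c).
b = (0.08314)(33.15)/(8×12.96) = 2.7561/103.68 = 0.02658 L/mol

b ≈ 0.02658 L/mol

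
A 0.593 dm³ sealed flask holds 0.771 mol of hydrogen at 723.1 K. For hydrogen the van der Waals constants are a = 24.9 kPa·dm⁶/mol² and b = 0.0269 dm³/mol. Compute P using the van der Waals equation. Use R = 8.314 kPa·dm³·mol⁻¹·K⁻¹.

P ≈ 8058 kPa

P = nRT/(V − nb) − a n²/V²
nRT/(V − nb) = (0.771)(8.314)(723.1)/(0.593 − 0.771×0.0269) = 4635.1/0.57226 = 8099.6 kPa
a n²/V² = (24.9)(0.771)²/(0.593)² = 42.092 kPa
P = 8099.6 − 42.092 = 8058 kPa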